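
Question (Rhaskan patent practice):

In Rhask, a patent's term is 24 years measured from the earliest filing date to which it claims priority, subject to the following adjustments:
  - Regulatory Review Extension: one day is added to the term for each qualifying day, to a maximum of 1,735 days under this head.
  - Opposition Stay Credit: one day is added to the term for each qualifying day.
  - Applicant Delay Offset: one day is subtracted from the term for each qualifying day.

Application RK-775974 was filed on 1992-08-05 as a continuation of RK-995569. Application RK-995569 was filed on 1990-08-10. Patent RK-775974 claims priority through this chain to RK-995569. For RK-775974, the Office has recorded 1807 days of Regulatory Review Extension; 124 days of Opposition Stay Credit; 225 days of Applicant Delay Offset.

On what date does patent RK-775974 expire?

Earliest priority filing: 10 August 1990.
Base term: 10 August 1990 + 24 years → 10 August 2014.
Regulatory Review Extension: 1807 days claimed exceeds the 1735-day cap, so +1735 days → 11 May 2019.
Opposition Stay Credit: +124 days → 12 September 2019.
Applicant Delay Offset: −225 days → 30 January 2019.

2019-01-30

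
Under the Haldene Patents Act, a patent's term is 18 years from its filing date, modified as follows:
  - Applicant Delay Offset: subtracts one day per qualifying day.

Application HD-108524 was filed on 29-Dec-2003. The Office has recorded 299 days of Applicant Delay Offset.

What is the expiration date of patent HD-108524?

Base term: filing date + 18 years → 29 December 2021.
Applicant Delay Offset: −299 days → 5 March 2021.

2021-03-05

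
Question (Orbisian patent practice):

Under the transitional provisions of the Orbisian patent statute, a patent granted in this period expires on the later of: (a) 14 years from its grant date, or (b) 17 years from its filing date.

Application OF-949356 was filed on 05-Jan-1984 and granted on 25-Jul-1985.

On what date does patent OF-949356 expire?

(a) grant + 14 years → 25 July 1999.
(b) filing + 17 years → 5 January 2001.
Later of the two: 5 January 2001.

2001-01-05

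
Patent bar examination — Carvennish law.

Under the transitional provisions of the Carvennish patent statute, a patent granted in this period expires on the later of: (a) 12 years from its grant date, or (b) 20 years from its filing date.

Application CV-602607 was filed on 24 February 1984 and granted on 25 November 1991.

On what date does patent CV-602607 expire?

(a) grant + 12 years → 25 November 2003.
(b) filing + 20 years → 24 February 2004.
Later of the two: 24 February 2004.

February 24, 2004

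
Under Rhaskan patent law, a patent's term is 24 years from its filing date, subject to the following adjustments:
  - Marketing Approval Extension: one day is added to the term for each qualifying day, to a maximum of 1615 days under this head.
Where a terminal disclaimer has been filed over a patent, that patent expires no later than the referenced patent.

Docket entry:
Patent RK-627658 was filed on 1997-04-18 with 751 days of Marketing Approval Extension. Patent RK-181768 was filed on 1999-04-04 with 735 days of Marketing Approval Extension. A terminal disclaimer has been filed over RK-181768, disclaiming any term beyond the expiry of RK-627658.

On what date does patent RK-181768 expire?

Natural term of RK-181768:
  Base: filing + 24 years → 4 April 2023.
  Marketing Approval Extension: 735 days (within the 1615-day cap) → +735 days → 8 April 2025.
Expiry of referenced patent RK-627658:
  Base: filing + 24 years → 18 April 2021.
  Marketing Approval Extension: 751 days (within the 1615-day cap) → +751 days → 9 May 2023.
Terminal disclaimer: RK-181768 expires on the earlier of 8 April 2025 and 9 May 2023.

May 9, 2023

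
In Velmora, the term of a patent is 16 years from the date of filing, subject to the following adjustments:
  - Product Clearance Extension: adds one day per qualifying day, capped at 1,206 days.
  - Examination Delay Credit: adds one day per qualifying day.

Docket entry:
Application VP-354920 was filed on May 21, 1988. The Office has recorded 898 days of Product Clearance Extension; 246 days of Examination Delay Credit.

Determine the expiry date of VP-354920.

Base term: filing date + 16 years → 21 May 2004.
Product Clearance Extension: 898 days (within the 1206-day cap) → +898 days → 5 November 2006.
Examination Delay Credit: +246 days → 9 July 2007.

July 9, 2007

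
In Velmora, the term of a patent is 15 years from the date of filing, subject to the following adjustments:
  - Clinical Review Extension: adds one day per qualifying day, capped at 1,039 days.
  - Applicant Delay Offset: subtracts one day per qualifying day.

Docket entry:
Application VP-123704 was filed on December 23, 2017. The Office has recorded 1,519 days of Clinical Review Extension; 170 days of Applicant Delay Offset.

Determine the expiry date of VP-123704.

2035-05-11

Base term: filing date + 15 years → 23 December 2032.
Clinical Review Extension: 1519 days claimed exceeds the 1039-day cap, so +1039 days → 28 October 2035.
Applicant Delay Offset: −170 days → 11 May 2035.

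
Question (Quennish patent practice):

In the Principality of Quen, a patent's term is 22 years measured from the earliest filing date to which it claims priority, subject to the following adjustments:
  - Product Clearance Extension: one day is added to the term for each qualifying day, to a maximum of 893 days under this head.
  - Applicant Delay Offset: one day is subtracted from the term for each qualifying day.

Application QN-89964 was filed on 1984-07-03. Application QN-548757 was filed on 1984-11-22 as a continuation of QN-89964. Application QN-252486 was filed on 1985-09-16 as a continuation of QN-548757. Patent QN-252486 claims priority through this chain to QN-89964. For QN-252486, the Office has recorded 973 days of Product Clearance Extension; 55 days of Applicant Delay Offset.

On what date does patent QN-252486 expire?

2008-10-18

Earliest priority filing: 3 July 1984.
Base term: 3 July 1984 + 22 years → 3 July 2006.
Product Clearance Extension: 973 days claimed exceeds the 893-day cap, so +893 days → 12 December 2008.
Applicant Delay Offset: −55 days → 18 October 2008.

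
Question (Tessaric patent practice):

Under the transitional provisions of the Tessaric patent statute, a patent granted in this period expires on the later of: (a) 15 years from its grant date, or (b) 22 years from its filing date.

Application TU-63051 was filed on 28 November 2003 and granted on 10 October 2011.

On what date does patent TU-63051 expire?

2026-10-10

(a) grant + 15 years → 10 October 2026.
(b) filing + 22 years → 28 November 2025.
Later of the two: 10 October 2026.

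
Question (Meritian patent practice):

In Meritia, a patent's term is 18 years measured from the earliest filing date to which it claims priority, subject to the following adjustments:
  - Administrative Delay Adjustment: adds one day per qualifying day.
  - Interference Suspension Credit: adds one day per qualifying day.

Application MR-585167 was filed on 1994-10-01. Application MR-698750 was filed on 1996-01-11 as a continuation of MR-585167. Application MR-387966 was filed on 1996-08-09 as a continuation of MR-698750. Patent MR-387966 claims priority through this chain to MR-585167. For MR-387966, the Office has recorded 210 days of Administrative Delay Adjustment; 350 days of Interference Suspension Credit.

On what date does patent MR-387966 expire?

2014-04-14

Earliest priority filing: 1 October 1994.
Base term: 1 October 1994 + 18 years → 1 October 2012.
Administrative Delay Adjustment: +210 days → 29 April 2013.
Interference Suspension Credit: +350 days → 14 April 2014.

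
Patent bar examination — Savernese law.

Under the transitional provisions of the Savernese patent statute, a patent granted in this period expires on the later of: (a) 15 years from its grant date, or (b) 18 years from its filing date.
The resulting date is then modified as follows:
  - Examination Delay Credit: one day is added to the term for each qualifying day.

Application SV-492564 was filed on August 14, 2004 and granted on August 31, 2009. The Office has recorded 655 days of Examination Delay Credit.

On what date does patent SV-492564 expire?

(a) grant + 15 years → 31 August 2024.
(b) filing + 18 years → 14 August 2022.
Later of the two: 31 August 2024.
Examination Delay Credit: +655 days → 17 June 2026.

2026-06-17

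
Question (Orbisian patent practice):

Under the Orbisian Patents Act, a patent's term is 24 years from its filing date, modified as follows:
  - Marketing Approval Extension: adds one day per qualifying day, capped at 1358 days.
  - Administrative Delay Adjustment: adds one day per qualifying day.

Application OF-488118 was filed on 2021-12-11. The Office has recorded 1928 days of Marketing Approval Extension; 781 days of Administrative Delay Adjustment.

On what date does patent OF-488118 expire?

2051-10-20

Base term: filing date + 24 years → 11 December 2045.
Marketing Approval Extension: 1928 days claimed exceeds the 1358-day cap, so +1358 days → 30 August 2049.
Administrative Delay Adjustment: +781 days → 20 October 2051.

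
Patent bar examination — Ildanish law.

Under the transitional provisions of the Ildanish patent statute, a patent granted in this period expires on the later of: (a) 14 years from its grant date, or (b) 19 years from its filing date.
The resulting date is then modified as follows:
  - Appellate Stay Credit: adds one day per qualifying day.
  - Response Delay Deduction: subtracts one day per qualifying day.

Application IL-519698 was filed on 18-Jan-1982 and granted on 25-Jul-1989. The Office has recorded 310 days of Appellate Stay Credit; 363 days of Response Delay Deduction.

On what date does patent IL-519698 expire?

2003-06-02

(a) grant + 14 years → 25 July 2003.
(b) filing + 19 years → 18 January 2001.
Later of the two: 25 July 2003.
Appellate Stay Credit: +310 days → 30 May 2004.
Response Delay Deduction: −363 days → 2 June 2003.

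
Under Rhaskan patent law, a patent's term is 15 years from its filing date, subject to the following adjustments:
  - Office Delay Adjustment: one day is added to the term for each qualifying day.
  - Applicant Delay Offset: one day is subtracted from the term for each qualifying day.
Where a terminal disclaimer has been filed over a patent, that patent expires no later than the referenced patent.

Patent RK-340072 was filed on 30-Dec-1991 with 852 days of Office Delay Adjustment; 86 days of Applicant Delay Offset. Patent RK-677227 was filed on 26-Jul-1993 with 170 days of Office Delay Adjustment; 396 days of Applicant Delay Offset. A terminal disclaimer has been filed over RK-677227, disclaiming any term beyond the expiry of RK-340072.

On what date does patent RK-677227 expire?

Natural term of RK-677227:
  Base: filing + 15 years → 26 July 2008.
  Office Delay Adjustment: +170 days → 12 January 2009.
  Applicant Delay Offset: −396 days → 13 December 2007.
Expiry of referenced patent RK-340072:
  Base: filing + 15 years → 30 December 2006.
  Office Delay Adjustment: +852 days → 30 April 2009.
  Applicant Delay Offset: −86 days → 3 February 2009.
Terminal disclaimer: RK-677227 expires on the earlier of 13 December 2007 and 3 February 2009.

2007-12-13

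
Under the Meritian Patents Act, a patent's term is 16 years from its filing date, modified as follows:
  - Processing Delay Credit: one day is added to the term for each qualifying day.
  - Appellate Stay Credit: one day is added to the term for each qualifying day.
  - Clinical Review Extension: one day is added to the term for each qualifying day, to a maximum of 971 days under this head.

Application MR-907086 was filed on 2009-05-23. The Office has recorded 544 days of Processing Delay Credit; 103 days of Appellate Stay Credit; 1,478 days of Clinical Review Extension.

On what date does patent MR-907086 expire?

Base term: filing date + 16 years → 23 May 2025.
Processing Delay Credit: +544 days → 18 November 2026.
Appellate Stay Credit: +103 days → 1 March 2027.
Clinical Review Extension: 1478 days claimed exceeds the 971-day cap, so +971 days → 27 October 2029.

2029-10-27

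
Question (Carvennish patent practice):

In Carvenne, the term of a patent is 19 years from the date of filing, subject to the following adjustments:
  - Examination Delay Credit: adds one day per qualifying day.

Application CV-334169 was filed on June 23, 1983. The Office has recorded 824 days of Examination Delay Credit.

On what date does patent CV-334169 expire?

September 24, 2004

Base term: filing date + 19 years → 23 June 2002.
Examination Delay Credit: +824 days → 24 September 2004.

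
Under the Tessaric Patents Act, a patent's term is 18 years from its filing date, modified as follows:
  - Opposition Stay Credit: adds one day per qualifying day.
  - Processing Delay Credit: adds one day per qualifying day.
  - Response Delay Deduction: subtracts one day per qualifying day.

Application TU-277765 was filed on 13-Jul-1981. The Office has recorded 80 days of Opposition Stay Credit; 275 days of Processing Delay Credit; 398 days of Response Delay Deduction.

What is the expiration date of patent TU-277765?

May 31, 1999

Base term: filing date + 18 years → 13 July 1999.
Opposition Stay Credit: +80 days → 1 October 1999.
Processing Delay Credit: +275 days → 2 July 2000.
Response Delay Deduction: −398 days → 31 May 1999.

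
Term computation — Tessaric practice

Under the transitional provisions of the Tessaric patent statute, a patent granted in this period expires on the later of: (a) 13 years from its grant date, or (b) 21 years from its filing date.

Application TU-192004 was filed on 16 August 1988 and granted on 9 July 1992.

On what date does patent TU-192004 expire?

(a) grant + 13 years → 9 July 2005.
(b) filing + 21 years → 16 August 2009.
Later of the two: 16 August 2009.

August 16, 2009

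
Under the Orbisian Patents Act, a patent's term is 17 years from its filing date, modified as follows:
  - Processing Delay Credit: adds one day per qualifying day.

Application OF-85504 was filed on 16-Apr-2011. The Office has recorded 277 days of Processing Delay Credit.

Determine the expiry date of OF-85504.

2029-01-18

Base term: filing date + 17 years → 16 April 2028.
Processing Delay Credit: +277 days → 18 January 2029.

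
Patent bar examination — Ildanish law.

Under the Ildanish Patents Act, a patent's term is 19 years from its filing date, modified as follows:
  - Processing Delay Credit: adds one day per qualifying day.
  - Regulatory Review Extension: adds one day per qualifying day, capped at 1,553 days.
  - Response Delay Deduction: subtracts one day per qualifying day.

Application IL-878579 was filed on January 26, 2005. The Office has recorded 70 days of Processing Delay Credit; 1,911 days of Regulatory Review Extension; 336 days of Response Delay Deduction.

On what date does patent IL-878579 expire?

Base term: filing date + 19 years → 26 January 2024.
Processing Delay Credit: +70 days → 5 April 2024.
Regulatory Review Extension: 1911 days claimed exceeds the 1553-day cap, so +1553 days → 6 July 2028.
Response Delay Deduction: −336 days → 5 August 2027.

2027-08-05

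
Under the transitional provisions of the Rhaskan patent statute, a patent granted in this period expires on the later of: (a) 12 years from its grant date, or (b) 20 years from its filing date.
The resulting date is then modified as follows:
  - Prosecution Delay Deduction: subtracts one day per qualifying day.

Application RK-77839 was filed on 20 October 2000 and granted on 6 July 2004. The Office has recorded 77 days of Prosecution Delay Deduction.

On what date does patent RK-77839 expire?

(a) grant + 12 years → 6 July 2016.
(b) filing + 20 years → 20 October 2020.
Later of the two: 20 October 2020.
Prosecution Delay Deduction: −77 days → 4 August 2020.

August 4, 2020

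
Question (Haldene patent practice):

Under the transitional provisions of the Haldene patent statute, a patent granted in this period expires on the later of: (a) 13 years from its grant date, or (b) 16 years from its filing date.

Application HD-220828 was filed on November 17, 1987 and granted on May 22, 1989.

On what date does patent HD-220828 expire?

November 17, 2003

(a) grant + 13 years → 22 May 2002.
(b) filing + 16 years → 17 November 2003.
Later of the two: 17 November 2003.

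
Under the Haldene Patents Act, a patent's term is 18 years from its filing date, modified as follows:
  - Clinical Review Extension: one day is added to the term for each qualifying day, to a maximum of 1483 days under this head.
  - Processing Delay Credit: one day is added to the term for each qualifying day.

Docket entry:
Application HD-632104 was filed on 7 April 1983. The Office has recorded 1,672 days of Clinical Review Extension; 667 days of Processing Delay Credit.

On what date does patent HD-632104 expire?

February 25, 2007

Base term: filing date + 18 years → 7 April 2001.
Clinical Review Extension: 1672 days claimed exceeds the 1483-day cap, so +1483 days → 29 April 2005.
Processing Delay Credit: +667 days → 25 February 2007.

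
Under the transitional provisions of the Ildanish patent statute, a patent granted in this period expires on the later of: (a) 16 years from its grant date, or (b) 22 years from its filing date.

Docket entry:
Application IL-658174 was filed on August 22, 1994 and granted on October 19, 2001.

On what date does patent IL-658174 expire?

(a) grant + 16 years → 19 October 2017.
(b) filing + 22 years → 22 August 2016.
Later of the two: 19 October 2017.

2017-10-19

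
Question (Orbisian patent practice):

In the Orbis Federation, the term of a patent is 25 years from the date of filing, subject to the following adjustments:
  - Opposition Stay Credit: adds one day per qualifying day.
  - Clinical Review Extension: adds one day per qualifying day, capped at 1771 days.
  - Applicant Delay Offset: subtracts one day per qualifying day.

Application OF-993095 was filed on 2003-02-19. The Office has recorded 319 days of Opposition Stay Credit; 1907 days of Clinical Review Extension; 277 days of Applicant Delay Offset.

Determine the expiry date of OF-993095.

February 5, 2033

Base term: filing date + 25 years → 19 February 2028.
Opposition Stay Credit: +319 days → 3 January 2029.
Clinical Review Extension: 1907 days claimed exceeds the 1771-day cap, so +1771 days → 9 November 2033.
Applicant Delay Offset: −277 days → 5 February 2033.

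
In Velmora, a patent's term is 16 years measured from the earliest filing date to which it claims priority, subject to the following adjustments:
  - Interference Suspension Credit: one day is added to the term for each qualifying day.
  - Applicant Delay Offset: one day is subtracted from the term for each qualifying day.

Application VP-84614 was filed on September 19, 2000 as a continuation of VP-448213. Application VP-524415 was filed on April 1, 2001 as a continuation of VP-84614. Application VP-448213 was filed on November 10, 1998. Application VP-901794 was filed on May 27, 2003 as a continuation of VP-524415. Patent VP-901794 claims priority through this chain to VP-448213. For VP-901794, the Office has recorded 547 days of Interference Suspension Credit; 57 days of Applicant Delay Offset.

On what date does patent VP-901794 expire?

2016-03-14

Earliest priority filing: 10 November 1998.
Base term: 10 November 1998 + 16 years → 10 November 2014.
Interference Suspension Credit: +547 days → 10 May 2016.
Applicant Delay Offset: −57 days → 14 March 2016.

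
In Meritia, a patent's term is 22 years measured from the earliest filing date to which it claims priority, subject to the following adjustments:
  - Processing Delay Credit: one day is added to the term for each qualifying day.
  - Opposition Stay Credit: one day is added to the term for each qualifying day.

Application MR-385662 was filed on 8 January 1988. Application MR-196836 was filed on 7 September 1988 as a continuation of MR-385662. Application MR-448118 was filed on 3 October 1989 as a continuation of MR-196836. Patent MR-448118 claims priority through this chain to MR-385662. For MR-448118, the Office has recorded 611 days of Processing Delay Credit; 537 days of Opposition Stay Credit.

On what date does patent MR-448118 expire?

March 1, 2013

Earliest priority filing: 8 January 1988.
Base term: 8 January 1988 + 22 years → 8 January 2010.
Processing Delay Credit: +611 days → 11 September 2011.
Opposition Stay Credit: +537 days → 1 March 2013.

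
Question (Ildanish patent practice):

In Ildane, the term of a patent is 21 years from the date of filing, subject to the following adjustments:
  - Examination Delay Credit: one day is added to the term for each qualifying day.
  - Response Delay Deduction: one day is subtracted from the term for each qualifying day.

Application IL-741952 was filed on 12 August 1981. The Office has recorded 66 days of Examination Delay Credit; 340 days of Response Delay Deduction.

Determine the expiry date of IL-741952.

2001-11-11

Base term: filing date + 21 years → 12 August 2002.
Examination Delay Credit: +66 days → 17 October 2002.
Response Delay Deduction: −340 days → 11 November 2001.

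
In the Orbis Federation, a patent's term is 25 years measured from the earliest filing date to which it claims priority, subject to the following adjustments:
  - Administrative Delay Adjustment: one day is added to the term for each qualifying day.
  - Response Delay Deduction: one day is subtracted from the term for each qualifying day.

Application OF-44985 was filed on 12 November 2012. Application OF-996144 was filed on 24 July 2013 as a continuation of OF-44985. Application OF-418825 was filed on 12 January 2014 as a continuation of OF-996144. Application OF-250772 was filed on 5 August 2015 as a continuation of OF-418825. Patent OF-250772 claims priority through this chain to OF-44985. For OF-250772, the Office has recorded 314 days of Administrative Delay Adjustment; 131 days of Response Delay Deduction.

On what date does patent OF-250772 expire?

May 14, 2038

Earliest priority filing: 12 November 2012.
Base term: 12 November 2012 + 25 years → 12 November 2037.
Administrative Delay Adjustment: +314 days → 22 September 2038.
Response Delay Deduction: −131 days → 14 May 2038.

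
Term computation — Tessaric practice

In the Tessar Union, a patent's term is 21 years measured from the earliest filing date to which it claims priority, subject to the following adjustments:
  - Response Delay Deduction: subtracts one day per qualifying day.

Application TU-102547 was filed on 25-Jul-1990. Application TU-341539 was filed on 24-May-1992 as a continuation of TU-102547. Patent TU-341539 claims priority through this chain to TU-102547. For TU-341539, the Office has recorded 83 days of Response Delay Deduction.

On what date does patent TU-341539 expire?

Earliest priority filing: 25 July 1990.
Base term: 25 July 1990 + 21 years → 25 July 2011.
Response Delay Deduction: −83 days → 3 May 2011.

May 3, 2011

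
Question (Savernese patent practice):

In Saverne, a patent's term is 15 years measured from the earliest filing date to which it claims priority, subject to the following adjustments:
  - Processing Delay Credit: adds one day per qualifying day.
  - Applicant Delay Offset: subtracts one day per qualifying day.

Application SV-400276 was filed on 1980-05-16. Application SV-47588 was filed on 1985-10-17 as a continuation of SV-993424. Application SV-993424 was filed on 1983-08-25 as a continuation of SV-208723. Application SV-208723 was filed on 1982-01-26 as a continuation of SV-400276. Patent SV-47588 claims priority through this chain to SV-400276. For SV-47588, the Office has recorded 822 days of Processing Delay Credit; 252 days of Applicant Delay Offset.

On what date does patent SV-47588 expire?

Earliest priority filing: 16 May 1980.
Base term: 16 May 1980 + 15 years → 16 May 1995.
Processing Delay Credit: +822 days → 15 August 1997.
Applicant Delay Offset: −252 days → 6 December 1996.

December 6, 1996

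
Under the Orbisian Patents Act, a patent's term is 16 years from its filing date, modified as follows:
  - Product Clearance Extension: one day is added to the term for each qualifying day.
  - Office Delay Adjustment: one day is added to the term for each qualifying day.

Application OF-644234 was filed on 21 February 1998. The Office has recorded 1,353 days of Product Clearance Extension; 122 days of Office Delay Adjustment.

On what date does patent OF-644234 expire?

2018-03-07

Base term: filing date + 16 years → 21 February 2014.
Product Clearance Extension: +1353 days → 5 November 2017.
Office Delay Adjustment: +122 days → 7 March 2018.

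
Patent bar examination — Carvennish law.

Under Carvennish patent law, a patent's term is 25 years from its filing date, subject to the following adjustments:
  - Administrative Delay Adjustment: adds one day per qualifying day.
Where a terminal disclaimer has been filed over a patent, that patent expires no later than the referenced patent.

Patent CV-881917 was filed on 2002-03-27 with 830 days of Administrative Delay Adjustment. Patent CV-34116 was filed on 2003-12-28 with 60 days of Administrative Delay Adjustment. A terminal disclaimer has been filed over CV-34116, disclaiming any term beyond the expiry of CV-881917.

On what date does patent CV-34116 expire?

Natural term of CV-34116:
  Base: filing + 25 years → 28 December 2028.
  Administrative Delay Adjustment: +60 days → 26 February 2029.
Expiry of referenced patent CV-881917:
  Base: filing + 25 years → 27 March 2027.
  Administrative Delay Adjustment: +830 days → 4 July 2029.
Terminal disclaimer: CV-34116 expires on the earlier of 26 February 2029 and 4 July 2029.

February 26, 2029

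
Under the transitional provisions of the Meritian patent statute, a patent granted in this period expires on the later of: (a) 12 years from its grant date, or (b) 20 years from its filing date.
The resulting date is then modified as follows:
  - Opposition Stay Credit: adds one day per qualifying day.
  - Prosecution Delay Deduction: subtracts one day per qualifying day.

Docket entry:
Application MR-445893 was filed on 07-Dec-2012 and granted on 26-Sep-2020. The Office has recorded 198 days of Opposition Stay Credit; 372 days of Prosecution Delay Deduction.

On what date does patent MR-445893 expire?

June 16, 2032

(a) grant + 12 years → 26 September 2032.
(b) filing + 20 years → 7 December 2032.
Later of the two: 7 December 2032.
Opposition Stay Credit: +198 days → 23 June 2033.
Prosecution Delay Deduction: −372 days → 16 June 2032.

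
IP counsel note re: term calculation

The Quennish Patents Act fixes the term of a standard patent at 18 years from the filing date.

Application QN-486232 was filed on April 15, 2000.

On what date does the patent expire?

2018-04-15

Filing date + 18 years → 15 April 2018.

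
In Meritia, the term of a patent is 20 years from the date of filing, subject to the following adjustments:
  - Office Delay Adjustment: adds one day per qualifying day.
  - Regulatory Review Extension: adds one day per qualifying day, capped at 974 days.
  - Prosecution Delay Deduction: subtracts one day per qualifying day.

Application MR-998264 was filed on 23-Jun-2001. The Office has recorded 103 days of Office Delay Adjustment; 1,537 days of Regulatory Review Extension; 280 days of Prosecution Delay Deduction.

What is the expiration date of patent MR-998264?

Base term: filing date + 20 years → 23 June 2021.
Office Delay Adjustment: +103 days → 4 October 2021.
Regulatory Review Extension: 1537 days claimed exceeds the 974-day cap, so +974 days → 4 June 2024.
Prosecution Delay Deduction: −280 days → 29 August 2023.

2023-08-29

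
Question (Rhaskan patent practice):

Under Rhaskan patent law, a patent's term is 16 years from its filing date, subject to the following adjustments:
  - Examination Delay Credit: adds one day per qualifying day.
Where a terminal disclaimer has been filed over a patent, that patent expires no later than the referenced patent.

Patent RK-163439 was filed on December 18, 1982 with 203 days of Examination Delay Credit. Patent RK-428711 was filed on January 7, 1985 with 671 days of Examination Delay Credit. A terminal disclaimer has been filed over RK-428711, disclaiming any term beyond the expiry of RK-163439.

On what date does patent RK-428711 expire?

Natural term of RK-428711:
  Base: filing + 16 years → 7 January 2001.
  Examination Delay Credit: +671 days → 9 November 2002.
Expiry of referenced patent RK-163439:
  Base: filing + 16 years → 18 December 1998.
  Examination Delay Credit: +203 days → 9 July 1999.
Terminal disclaimer: RK-428711 expires on the earlier of 9 November 2002 and 9 July 1999.

July 9, 1999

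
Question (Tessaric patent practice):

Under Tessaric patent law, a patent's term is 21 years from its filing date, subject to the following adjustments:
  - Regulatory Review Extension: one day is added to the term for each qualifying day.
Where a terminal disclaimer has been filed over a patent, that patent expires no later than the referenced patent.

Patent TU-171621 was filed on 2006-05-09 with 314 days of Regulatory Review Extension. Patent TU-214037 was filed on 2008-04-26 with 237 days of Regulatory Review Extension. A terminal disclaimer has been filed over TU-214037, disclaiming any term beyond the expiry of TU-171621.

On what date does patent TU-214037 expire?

2028-03-18

Natural term of TU-214037:
  Base: filing + 21 years → 26 April 2029.
  Regulatory Review Extension: +237 days → 19 December 2029.
Expiry of referenced patent TU-171621:
  Base: filing + 21 years → 9 May 2027.
  Regulatory Review Extension: +314 days → 18 March 2028.
Terminal disclaimer: TU-214037 expires on the earlier of 19 December 2029 and 18 March 2028.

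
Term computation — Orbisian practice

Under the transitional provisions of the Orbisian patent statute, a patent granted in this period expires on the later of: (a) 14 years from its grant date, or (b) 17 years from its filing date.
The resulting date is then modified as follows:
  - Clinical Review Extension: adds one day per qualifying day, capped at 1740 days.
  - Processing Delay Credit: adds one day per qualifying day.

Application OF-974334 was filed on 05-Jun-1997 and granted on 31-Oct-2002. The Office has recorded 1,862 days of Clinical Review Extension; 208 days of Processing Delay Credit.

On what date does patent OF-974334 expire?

March 2, 2022

(a) grant + 14 years → 31 October 2016.
(b) filing + 17 years → 5 June 2014.
Later of the two: 31 October 2016.
Clinical Review Extension: 1862 days claimed exceeds the 1740-day cap, so +1740 days → 6 August 2021.
Processing Delay Credit: +208 days → 2 March 2022.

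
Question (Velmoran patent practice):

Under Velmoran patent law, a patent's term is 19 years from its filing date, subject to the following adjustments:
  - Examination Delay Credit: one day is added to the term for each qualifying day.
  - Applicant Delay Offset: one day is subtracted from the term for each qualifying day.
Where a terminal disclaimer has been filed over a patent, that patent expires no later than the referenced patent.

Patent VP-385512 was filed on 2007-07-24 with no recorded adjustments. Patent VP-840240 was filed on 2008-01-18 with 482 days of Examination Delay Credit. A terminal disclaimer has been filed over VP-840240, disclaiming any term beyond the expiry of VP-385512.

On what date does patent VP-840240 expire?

Natural term of VP-840240:
  Base: filing + 19 years → 18 January 2027.
  Examination Delay Credit: +482 days → 14 May 2028.
Expiry of referenced patent VP-385512:
  Base: filing + 19 years → 24 July 2026.
Terminal disclaimer: VP-840240 expires on the earlier of 14 May 2028 and 24 July 2026.

July 24, 2026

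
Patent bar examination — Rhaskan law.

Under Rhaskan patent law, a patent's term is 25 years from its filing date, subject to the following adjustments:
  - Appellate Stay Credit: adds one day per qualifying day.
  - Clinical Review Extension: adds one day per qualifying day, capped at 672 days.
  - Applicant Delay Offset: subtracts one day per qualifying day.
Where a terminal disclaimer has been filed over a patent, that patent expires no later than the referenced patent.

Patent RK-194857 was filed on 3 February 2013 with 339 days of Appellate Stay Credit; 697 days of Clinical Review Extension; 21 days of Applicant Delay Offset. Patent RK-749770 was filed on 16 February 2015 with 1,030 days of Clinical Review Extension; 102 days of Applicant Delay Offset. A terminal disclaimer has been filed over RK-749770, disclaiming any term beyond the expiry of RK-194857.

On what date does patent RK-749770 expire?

Natural term of RK-749770:
  Base: filing + 25 years → 16 February 2040.
  Clinical Review Extension: 1030 days claimed exceeds the 672-day cap, so +672 days → 19 December 2041.
  Applicant Delay Offset: −102 days → 8 September 2041.
Expiry of referenced patent RK-194857:
  Base: filing + 25 years → 3 February 2038.
  Appellate Stay Credit: +339 days → 8 January 2039.
  Clinical Review Extension: 697 days claimed exceeds the 672-day cap, so +672 days → 10 November 2040.
  Applicant Delay Offset: −21 days → 20 October 2040.
Terminal disclaimer: RK-749770 expires on the earlier of 8 September 2041 and 20 October 2040.

2040-10-20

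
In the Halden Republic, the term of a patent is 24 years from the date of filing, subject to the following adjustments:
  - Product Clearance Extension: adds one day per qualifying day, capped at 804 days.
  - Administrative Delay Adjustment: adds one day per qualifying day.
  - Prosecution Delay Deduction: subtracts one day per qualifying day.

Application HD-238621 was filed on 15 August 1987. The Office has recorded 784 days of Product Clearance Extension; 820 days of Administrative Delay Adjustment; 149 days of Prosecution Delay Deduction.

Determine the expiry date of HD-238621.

August 9, 2015

Base term: filing date + 24 years → 15 August 2011.
Product Clearance Extension: 784 days (within the 804-day cap) → +784 days → 7 October 2013.
Administrative Delay Adjustment: +820 days → 5 January 2016.
Prosecution Delay Deduction: −149 days → 9 August 2015.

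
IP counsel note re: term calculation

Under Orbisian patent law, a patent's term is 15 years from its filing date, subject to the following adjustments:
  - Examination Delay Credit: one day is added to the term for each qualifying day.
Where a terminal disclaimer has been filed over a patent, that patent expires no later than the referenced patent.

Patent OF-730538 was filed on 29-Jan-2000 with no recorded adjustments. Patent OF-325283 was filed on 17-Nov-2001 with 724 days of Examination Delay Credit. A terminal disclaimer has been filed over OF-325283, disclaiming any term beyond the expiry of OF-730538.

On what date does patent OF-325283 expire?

2015-01-29

Natural term of OF-325283:
  Base: filing + 15 years → 17 November 2016.
  Examination Delay Credit: +724 days → 11 November 2018.
Expiry of referenced patent OF-730538:
  Base: filing + 15 years → 29 January 2015.
Terminal disclaimer: OF-325283 expires on the earlier of 11 November 2018 and 29 January 2015.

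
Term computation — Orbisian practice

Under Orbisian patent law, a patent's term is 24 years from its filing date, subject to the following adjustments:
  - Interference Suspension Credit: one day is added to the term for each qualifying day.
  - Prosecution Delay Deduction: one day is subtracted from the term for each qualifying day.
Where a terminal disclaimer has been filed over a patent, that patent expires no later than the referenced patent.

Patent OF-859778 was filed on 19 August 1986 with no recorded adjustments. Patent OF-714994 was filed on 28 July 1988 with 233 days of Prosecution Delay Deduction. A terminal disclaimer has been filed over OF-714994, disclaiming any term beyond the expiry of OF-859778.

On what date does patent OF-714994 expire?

Natural term of OF-714994:
  Base: filing + 24 years → 28 July 2012.
  Prosecution Delay Deduction: −233 days → 8 December 2011.
Expiry of referenced patent OF-859778:
  Base: filing + 24 years → 19 August 2010.
Terminal disclaimer: OF-714994 expires on the earlier of 8 December 2011 and 19 August 2010.

2010-08-19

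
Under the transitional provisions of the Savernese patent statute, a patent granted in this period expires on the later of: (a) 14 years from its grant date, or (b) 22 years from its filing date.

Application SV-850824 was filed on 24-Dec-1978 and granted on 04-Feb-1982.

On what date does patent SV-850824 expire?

2000-12-24

(a) grant + 14 years → 4 February 1996.
(b) filing + 22 years → 24 December 2000.
Later of the two: 24 December 2000.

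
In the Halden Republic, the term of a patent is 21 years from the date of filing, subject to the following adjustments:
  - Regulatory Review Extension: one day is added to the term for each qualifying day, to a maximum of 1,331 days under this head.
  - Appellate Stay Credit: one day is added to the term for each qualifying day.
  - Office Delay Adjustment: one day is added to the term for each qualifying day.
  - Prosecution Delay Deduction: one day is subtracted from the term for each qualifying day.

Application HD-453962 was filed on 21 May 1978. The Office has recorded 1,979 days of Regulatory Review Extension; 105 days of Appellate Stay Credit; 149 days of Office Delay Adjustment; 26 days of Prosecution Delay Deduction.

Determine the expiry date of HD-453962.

2003-08-27

Base term: filing date + 21 years → 21 May 1999.
Regulatory Review Extension: 1979 days claimed exceeds the 1331-day cap, so +1331 days → 11 January 2003.
Appellate Stay Credit: +105 days → 26 April 2003.
Office Delay Adjustment: +149 days → 22 September 2003.
Prosecution Delay Deduction: −26 days → 27 August 2003.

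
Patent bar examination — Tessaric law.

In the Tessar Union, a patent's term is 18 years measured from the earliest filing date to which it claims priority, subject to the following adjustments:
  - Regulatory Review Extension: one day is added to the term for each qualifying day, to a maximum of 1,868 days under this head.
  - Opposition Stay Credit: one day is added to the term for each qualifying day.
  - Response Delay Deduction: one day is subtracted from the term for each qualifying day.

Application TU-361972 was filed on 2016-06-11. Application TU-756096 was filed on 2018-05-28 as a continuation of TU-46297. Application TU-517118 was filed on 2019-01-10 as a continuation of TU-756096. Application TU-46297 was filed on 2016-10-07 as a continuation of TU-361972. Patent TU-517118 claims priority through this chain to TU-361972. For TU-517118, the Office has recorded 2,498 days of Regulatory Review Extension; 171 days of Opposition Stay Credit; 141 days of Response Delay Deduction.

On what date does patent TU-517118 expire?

August 22, 2039

Earliest priority filing: 11 June 2016.
Base term: 11 June 2016 + 18 years → 11 June 2034.
Regulatory Review Extension: 2498 days claimed exceeds the 1868-day cap, so +1868 days → 23 July 2039.
Opposition Stay Credit: +171 days → 10 January 2040.
Response Delay Deduction: −141 days → 22 August 2039.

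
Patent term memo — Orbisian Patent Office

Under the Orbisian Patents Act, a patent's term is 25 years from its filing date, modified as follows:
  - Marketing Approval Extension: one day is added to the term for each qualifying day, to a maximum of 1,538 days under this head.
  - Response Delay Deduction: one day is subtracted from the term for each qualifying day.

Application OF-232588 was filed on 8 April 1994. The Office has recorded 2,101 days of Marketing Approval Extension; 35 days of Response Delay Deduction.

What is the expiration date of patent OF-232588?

Base term: filing date + 25 years → 8 April 2019.
Marketing Approval Extension: 2101 days claimed exceeds the 1538-day cap, so +1538 days → 24 June 2023.
Response Delay Deduction: −35 days → 20 May 2023.

2023-05-20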